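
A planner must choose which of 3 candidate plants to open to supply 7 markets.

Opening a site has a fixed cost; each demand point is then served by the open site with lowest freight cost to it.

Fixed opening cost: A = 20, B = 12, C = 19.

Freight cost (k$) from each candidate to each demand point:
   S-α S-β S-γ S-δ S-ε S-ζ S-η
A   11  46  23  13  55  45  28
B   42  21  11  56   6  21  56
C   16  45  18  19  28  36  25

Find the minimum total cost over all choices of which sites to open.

Open {A, B}: assign each demand point to its cheapest open site.
  S-α→A 11, S-β→B 21, S-γ→B 11, S-δ→A 13, S-ε→B 6, S-ζ→B 21, S-η→A 28
  freight cost 111, fixed 32 → total 143.
Compare {B, C}: freight cost 119 + fixed 31 = 150.
Compare {A, B, C}: freight cost 108 + fixed 51 = 159.
Compare {C}: freight cost 187 + fixed 19 = 206.
All other subsets cost ≥ 150. Minimum total cost: 143.

143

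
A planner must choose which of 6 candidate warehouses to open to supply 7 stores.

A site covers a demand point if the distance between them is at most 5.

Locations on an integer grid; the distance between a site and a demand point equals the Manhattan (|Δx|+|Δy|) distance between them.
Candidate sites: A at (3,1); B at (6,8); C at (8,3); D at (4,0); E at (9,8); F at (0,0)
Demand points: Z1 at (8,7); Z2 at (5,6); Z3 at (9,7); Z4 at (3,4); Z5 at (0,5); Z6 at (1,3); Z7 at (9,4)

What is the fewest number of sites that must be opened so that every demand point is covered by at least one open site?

Coverage sets (demand points within 5 of each site):
  A: {Z4, Z6}
  B: {Z1, Z2, Z3}
  C: {Z1, Z3, Z7}
  D: {Z4}
  E: {Z1, Z3, Z7}
  F: {Z5, Z6}
No 3 sites suffice: every size-3 union leaves at least one demand point uncovered.
But {A, B, C, F} covers everything, so the minimum is 4.

4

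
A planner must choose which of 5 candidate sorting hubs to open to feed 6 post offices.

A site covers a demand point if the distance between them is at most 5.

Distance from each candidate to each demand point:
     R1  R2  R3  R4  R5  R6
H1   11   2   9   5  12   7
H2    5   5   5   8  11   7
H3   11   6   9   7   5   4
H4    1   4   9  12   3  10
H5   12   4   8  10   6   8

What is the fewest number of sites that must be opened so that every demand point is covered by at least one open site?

3

Coverage sets (demand points within 5 of each site):
  H1: {R2, R4}
  H2: {R1, R2, R3}
  H3: {R5, R6}
  H4: {R1, R2, R5}
  H5: {R2}
No 2 sites suffice: every size-2 union leaves at least one demand point uncovered.
But {H1, H2, H3} covers everything, so the minimum is 3.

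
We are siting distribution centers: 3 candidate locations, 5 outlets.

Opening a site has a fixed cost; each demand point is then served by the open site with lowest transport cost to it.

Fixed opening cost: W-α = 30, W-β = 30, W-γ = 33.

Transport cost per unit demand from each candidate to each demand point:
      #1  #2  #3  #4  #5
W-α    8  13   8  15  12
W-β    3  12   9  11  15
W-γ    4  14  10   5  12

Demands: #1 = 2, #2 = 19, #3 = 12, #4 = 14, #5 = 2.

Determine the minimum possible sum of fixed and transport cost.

Open {W-β, W-γ}: assign each demand point to its cheapest open site.
  #1→W-β 2×3=6, #2→W-β 19×12=228, #3→W-β 12×9=108, #4→W-γ 14×5=70, #5→W-γ 2×12=24
  transport cost 436, fixed 63 → total 499.
Compare {W-α, W-γ}: transport cost 445 + fixed 63 = 508.
Compare {W-α, W-β, W-γ}: transport cost 424 + fixed 93 = 517.
Compare {W-γ}: transport cost 488 + fixed 33 = 521.
All other subsets cost ≥ 508. Minimum total cost: 499.

499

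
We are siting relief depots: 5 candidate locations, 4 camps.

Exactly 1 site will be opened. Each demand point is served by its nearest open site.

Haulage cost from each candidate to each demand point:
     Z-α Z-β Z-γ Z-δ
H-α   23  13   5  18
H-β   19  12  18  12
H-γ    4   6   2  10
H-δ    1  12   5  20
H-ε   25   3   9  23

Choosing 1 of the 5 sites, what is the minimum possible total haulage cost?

22

Open {H-γ}.
  Z-α→H-γ 4, Z-β→H-γ 6, Z-γ→H-γ 2, Z-δ→H-γ 10  ⇒ total 22.
Compare {H-δ}: total 38.
Compare {H-α}: total 59.
No size-1 selection does better; minimum is 22.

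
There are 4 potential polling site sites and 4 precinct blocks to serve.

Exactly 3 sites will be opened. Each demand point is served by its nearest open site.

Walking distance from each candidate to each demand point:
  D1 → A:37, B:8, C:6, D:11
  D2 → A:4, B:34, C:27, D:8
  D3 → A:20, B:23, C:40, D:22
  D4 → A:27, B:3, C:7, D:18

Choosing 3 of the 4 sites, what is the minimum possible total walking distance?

Open {D1, D2, D4}.
  A→D2 4, B→D4 3, C→D1 6, D→D2 8  ⇒ total 21.
Compare {D2, D3, D4}: total 22.
Compare {D1, D2, D3}: total 26.
No size-3 selection does better; minimum is 21.

21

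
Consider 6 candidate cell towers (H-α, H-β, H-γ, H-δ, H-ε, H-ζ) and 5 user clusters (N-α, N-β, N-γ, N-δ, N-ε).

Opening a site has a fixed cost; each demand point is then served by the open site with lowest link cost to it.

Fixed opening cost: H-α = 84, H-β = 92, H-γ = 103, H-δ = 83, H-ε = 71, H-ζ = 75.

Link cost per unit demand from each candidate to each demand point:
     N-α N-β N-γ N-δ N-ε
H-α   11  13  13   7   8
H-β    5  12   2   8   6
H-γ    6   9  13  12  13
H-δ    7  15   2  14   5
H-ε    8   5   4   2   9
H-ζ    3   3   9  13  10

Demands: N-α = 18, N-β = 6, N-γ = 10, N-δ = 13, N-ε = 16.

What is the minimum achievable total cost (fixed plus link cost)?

Open {H-β, H-ε}: assign each demand point to its cheapest open site.
  N-α→H-β 18×5=90, N-β→H-ε 6×5=30, N-γ→H-β 10×2=20, N-δ→H-ε 13×2=26, N-ε→H-β 16×6=96
  link cost 262, fixed 163 → total 425.
Compare {H-δ, H-ε, H-ζ}: link cost 198 + fixed 229 = 427.
Compare {H-ε, H-ζ}: link cost 282 + fixed 146 = 428.
Compare {H-δ, H-ε}: link cost 282 + fixed 154 = 436.
All other subsets cost ≥ 427. Minimum total cost: 425.

425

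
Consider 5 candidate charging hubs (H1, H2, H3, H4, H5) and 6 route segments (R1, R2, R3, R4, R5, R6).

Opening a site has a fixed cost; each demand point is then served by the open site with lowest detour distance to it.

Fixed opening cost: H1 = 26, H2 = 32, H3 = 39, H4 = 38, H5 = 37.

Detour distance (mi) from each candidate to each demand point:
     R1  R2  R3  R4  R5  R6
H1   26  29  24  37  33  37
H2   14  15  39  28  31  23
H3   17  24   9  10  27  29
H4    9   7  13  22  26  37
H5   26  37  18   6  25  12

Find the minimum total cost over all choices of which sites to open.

147

Open {H4, H5}: assign each demand point to its cheapest open site.
  R1→H4 9, R2→H4 7, R3→H4 13, R4→H5 6, R5→H5 25, R6→H5 12
  detour distance 72, fixed 75 → total 147.
Compare {H4}: detour distance 114 + fixed 38 = 152.
Compare {H3}: detour distance 116 + fixed 39 = 155.
Compare {H2, H5}: detour distance 90 + fixed 69 = 159.
All other subsets cost ≥ 152. Minimum total cost: 147.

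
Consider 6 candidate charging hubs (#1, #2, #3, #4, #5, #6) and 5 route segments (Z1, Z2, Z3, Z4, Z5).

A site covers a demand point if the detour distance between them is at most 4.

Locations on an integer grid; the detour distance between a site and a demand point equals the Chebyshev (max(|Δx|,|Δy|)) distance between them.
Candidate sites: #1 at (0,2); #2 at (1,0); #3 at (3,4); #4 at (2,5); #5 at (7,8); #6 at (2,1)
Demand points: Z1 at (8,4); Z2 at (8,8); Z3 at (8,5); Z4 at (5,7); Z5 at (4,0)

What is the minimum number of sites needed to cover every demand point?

Coverage sets (demand points within 4 of each site):
  #1: {Z5}
  #2: {Z5}
  #3: {Z4, Z5}
  #4: {Z4}
  #5: {Z1, Z2, Z3, Z4}
  #6: {Z5}
No single site covers all 5 demand points.
But {#1, #5} covers everything, so the minimum is 2.

2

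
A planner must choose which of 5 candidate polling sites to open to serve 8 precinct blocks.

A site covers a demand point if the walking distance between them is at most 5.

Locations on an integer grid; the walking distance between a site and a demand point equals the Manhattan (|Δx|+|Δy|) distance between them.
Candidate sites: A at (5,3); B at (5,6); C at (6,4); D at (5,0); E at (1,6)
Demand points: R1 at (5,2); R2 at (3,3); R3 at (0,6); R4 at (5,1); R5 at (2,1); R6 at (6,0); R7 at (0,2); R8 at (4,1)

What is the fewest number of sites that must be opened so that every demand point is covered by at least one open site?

Coverage sets (demand points within 5 of each site):
  A: {R1, R2, R4, R5, R6, R8}
  B: {R1, R2, R3, R4}
  C: {R1, R2, R4, R6, R8}
  D: {R1, R2, R4, R5, R6, R8}
  E: {R2, R3, R7}
No single site covers all 8 demand points.
But {A, E} covers everything, so the minimum is 2.

2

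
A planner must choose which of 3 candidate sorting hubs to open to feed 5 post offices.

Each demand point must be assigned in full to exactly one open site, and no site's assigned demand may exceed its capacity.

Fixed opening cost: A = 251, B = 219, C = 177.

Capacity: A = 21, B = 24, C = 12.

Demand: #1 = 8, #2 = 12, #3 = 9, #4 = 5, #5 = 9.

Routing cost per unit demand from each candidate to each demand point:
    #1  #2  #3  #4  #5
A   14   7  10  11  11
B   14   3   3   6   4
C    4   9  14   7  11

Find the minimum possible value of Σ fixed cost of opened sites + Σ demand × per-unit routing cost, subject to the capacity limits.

Open {A, B}; cheapest assignment that respects the capacities:
  A (cap 21, load 20): #1, #2 — cost 8×14 + 12×7 = 196
  B (cap 24, load 23): #3, #4, #5 — cost 9×3 + 5×6 + 9×4 = 93
  Shipping 289, fixed 470 → total 759.
  Any other capacity-feasible assignment to {A, B} ships for at least 289.
Compare {A, B, C}: its best feasible assignment gives total 856.
Every other set of open sites that can feasibly serve all demand totals ≥ 856 even under its best assignment. Minimum: 759.

759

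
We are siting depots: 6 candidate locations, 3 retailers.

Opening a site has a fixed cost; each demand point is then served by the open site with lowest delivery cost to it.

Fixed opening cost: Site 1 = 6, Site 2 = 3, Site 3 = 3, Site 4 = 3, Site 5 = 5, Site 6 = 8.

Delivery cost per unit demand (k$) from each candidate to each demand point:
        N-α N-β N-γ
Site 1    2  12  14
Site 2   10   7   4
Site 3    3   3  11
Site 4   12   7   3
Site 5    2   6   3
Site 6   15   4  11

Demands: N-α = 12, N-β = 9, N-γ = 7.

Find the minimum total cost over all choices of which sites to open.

Open {Site 3, Site 5}: assign each demand point to its cheapest open site.
  N-α→Site 5 12×2=24, N-β→Site 3 9×3=27, N-γ→Site 5 7×3=21
  delivery cost 72, fixed 8 → total 80.
Compare {Site 2, Site 3, Site 5}: delivery cost 72 + fixed 11 = 83.
Compare {Site 3, Site 4, Site 5}: delivery cost 72 + fixed 11 = 83.
Compare {Site 1, Site 3, Site 4}: delivery cost 72 + fixed 12 = 84.
All other subsets cost ≥ 83. Minimum total cost: 80.

80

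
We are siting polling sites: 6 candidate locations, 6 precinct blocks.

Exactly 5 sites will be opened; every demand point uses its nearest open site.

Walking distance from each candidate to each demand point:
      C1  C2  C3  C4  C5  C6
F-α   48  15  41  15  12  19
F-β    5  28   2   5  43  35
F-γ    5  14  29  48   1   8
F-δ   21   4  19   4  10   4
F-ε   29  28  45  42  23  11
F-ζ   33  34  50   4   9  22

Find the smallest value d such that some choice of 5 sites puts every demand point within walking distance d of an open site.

Open {F-α, F-β, F-γ, F-δ, F-ε}.
  Farthest demand point is C1 at walking distance 5 (to F-β); all others are ≤ 5.
With {F-α, F-β, F-γ, F-δ, F-ζ} the worst case is 5.
With {F-β, F-γ, F-δ, F-ε, F-ζ} the worst case is 5.
No size-5 selection achieves below 5.

5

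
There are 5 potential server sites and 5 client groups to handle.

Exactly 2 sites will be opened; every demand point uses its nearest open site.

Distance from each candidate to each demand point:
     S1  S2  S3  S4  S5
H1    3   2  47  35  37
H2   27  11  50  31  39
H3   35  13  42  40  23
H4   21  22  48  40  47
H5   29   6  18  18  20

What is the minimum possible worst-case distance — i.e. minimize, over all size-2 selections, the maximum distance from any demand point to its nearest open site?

Open {H1, H5}.
  Farthest demand point is S5 at distance 20 (to H5); all others are ≤ 20.
With {H4, H5} the worst case is 21.
With {H2, H5} the worst case is 27.
No size-2 selection achieves below 20.

20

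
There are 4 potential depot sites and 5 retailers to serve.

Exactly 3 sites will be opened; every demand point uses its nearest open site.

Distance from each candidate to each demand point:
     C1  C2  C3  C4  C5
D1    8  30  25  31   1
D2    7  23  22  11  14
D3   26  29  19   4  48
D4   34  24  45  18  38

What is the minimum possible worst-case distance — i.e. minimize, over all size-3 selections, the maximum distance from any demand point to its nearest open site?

Open {D1, D2, D3}.
  Farthest demand point is C2 at distance 23 (to D2); all others are ≤ 23.
With {D1, D2, D4} the worst case is 23.
With {D2, D3, D4} the worst case is 23.
No size-3 selection achieves below 23.

23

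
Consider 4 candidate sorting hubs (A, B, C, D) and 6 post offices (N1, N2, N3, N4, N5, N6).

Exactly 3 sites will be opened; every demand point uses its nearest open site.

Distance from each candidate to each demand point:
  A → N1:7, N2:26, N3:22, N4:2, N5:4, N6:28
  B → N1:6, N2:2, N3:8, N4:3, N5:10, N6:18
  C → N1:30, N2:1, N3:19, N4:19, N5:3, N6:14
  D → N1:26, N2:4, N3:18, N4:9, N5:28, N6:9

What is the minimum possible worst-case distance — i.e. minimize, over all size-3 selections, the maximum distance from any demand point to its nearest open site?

Open {A, B, D}.
  Farthest demand point is N6 at distance 9 (to D); all others are ≤ 9.
With {B, C, D} the worst case is 9.
With {A, B, C} the worst case is 14.
No size-3 selection achieves below 9.

9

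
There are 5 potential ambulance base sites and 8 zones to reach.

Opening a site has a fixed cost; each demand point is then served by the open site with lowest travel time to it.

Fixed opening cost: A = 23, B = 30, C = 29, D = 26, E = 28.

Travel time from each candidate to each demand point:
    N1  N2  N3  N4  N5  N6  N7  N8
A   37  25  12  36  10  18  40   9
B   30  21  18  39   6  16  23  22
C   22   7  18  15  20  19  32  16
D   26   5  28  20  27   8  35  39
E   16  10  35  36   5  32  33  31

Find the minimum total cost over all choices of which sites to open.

174

Open {A, D}: assign each demand point to its cheapest open site.
  N1→D 26, N2→D 5, N3→A 12, N4→D 20, N5→A 10, N6→D 8, N7→D 35, N8→A 9
  travel time 125, fixed 49 → total 174.
Compare {A, C}: travel time 125 + fixed 52 = 177.
Compare {C}: travel time 149 + fixed 29 = 178.
Compare {B, C}: travel time 123 + fixed 59 = 182.
All other subsets cost ≥ 177. Minimum total cost: 174.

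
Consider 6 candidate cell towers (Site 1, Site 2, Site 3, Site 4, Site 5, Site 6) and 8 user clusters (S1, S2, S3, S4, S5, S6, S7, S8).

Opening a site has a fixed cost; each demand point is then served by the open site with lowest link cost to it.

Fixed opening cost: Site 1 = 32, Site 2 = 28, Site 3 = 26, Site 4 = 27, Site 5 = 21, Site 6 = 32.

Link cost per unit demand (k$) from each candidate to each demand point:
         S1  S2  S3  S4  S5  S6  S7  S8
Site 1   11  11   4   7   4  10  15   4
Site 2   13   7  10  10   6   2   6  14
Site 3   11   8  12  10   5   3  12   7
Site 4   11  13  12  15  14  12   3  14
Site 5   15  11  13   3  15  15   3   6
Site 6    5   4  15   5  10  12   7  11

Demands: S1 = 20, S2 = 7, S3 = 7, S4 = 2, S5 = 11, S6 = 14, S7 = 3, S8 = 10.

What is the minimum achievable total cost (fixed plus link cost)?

388

Open {Site 1, Site 2, Site 6}: assign each demand point to its cheapest open site.
  S1→Site 6 20×5=100, S2→Site 6 7×4=28, S3→Site 1 7×4=28, S4→Site 6 2×5=10, S5→Site 1 11×4=44, S6→Site 2 14×2=28, S7→Site 2 3×6=18, S8→Site 1 10×4=40
  link cost 296, fixed 92 → total 388.
Compare {Site 1, Site 2, Site 5, Site 6}: link cost 283 + fixed 113 = 396.
Compare {Site 1, Site 3, Site 6}: link cost 313 + fixed 90 = 403.
Compare {Site 1, Site 2, Site 4, Site 6}: link cost 287 + fixed 119 = 406.
All other subsets cost ≥ 396. Minimum total cost: 388.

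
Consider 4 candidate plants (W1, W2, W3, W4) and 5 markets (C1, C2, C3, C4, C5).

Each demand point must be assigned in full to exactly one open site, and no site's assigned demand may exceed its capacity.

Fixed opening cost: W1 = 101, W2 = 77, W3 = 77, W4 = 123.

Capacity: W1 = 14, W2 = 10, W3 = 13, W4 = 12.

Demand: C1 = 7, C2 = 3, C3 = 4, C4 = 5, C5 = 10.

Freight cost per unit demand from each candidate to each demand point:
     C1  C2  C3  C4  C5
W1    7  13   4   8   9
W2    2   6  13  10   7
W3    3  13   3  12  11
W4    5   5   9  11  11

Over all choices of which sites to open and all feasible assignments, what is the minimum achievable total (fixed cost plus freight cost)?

Open {W1, W2, W3}; cheapest assignment that respects the capacities:
  W1 (cap 14, load 8): C2, C4 — cost 3×13 + 5×8 = 79
  W2 (cap 10, load 10): C5 — cost 10×7 = 70
  W3 (cap 13, load 11): C1, C3 — cost 7×3 + 4×3 = 33
  Shipping 182, fixed 255 → total 437.
  Any other capacity-feasible assignment to {W1, W2, W3} ships for at least 182.
Compare {W2, W3, W4}: its best feasible assignment gives total 450.
Compare {W1, W2, W4}: its best feasible assignment gives total 477.
Every other set of open sites that can feasibly serve all demand totals ≥ 450 even under its best assignment. Minimum: 437.

437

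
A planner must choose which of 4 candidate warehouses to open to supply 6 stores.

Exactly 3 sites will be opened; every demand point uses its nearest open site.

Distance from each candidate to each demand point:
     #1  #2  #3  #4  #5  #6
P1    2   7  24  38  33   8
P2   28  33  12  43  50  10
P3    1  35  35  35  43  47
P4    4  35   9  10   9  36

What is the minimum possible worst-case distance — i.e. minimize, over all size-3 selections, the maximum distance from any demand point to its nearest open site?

10

Open {P1, P2, P4}.
  Farthest demand point is #4 at distance 10 (to P4); all others are ≤ 10.
With {P1, P3, P4} the worst case is 10.
With {P2, P3, P4} the worst case is 33.
No size-3 selection achieves below 10.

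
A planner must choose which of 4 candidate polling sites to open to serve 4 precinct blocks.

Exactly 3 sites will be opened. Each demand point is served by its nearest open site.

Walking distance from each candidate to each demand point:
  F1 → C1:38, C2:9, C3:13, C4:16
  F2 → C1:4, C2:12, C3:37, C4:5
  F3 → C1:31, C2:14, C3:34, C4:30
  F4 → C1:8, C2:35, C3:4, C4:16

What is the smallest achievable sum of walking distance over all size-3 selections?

22

Open {F1, F2, F4}.
  C1→F2 4, C2→F1 9, C3→F4 4, C4→F2 5  ⇒ total 22.
Compare {F2, F3, F4}: total 25.
Compare {F1, F2, F3}: total 31.
No size-3 selection does better; minimum is 22.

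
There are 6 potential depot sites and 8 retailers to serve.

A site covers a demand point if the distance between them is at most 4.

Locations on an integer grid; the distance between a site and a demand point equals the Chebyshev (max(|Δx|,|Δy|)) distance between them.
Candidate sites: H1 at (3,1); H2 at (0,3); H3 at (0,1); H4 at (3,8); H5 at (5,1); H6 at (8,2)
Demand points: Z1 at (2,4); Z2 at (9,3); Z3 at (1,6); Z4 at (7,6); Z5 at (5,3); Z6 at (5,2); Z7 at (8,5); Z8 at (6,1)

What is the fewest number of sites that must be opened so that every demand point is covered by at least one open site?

2

Coverage sets (demand points within 4 of each site):
  H1: {Z1, Z5, Z6, Z8}
  H2: {Z1, Z3}
  H3: {Z1}
  H4: {Z1, Z3, Z4}
  H5: {Z1, Z2, Z5, Z6, Z7, Z8}
  H6: {Z2, Z4, Z5, Z6, Z7, Z8}
No single site covers all 8 demand points.
But {H2, H6} covers everything, so the minimum is 2.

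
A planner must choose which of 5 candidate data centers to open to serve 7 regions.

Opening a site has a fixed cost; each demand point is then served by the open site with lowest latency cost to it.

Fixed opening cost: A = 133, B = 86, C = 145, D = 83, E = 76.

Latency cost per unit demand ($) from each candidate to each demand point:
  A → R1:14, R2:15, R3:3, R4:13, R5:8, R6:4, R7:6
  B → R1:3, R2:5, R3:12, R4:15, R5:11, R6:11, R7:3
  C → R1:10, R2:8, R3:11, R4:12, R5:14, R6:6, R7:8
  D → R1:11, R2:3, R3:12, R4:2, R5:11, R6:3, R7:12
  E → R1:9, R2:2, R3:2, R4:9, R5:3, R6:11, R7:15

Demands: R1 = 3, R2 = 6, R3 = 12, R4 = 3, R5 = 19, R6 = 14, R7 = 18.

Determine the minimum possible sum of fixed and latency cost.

Open {B, D, E}: assign each demand point to its cheapest open site.
  R1→B 3×3=9, R2→E 6×2=12, R3→E 12×2=24, R4→D 3×2=6, R5→E 19×3=57, R6→D 14×3=42, R7→B 18×3=54
  latency cost 204, fixed 245 → total 449.
Compare {B, E}: latency cost 337 + fixed 162 = 499.
Compare {A, E}: latency cost 311 + fixed 209 = 520.
Compare {A, B, E}: latency cost 239 + fixed 295 = 534.
All other subsets cost ≥ 499. Minimum total cost: 449.

449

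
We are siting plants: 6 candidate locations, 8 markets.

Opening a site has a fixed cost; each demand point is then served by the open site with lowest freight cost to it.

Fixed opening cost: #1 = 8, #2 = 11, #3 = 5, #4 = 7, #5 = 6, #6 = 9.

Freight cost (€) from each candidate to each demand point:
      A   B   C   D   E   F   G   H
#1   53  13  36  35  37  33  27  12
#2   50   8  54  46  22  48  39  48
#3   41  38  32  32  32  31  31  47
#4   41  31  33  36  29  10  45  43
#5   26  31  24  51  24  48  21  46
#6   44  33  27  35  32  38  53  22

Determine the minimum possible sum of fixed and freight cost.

Open {#1, #4, #5}: assign each demand point to its cheapest open site.
  A→#5 26, B→#1 13, C→#5 24, D→#1 35, E→#5 24, F→#4 10, G→#5 21, H→#1 12
  freight cost 165, fixed 21 → total 186.
Compare {#1, #3, #4, #5}: freight cost 162 + fixed 26 = 188.
Compare {#1, #2, #4, #5}: freight cost 158 + fixed 32 = 190.
Compare {#1, #2, #3, #4, #5}: freight cost 155 + fixed 37 = 192.
All other subsets cost ≥ 188. Minimum total cost: 186.

186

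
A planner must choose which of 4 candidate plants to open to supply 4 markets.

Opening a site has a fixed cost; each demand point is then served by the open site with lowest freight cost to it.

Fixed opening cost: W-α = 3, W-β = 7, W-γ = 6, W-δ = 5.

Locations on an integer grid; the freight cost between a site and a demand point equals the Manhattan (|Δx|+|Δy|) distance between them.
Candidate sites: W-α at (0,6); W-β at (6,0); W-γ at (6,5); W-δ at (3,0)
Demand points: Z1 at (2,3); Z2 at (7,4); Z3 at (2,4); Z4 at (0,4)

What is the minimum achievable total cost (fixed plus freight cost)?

Open {W-α, W-γ}: assign each demand point to its cheapest open site.
  Z1→W-α 5, Z2→W-γ 2, Z3→W-α 4, Z4→W-α 2
  freight cost 13, fixed 9 → total 22.
Compare {W-α}: freight cost 20 + fixed 3 = 23.
Compare {W-γ}: freight cost 20 + fixed 6 = 26.
Compare {W-α, W-β}: freight cost 16 + fixed 10 = 26.
All other subsets cost ≥ 23. Minimum total cost: 22.

22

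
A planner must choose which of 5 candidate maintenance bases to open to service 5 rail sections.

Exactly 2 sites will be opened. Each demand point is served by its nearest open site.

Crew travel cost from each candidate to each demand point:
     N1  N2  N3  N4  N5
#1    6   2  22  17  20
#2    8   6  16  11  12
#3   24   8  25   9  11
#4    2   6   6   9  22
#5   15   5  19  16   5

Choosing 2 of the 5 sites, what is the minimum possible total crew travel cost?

27

Open {#4, #5}.
  N1→#4 2, N2→#5 5, N3→#4 6, N4→#4 9, N5→#5 5  ⇒ total 27.
Compare {#3, #4}: total 34.
Compare {#2, #4}: total 35.
No size-2 selection does better; minimum is 27.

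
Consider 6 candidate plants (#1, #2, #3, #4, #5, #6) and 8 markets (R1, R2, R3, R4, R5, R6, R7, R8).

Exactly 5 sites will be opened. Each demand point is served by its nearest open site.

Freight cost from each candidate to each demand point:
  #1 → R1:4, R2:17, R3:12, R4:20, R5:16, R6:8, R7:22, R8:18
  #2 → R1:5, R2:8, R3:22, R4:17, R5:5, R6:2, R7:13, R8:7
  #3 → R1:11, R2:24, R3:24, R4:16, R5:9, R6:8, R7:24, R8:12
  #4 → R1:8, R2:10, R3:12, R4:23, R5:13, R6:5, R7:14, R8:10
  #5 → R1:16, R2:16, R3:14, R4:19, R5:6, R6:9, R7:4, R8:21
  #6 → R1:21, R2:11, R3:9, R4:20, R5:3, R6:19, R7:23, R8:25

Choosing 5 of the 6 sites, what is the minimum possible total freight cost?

Open {#1, #2, #3, #5, #6}.
  R1→#1 4, R2→#2 8, R3→#6 9, R4→#3 16, R5→#6 3, R6→#2 2, R7→#5 4, R8→#2 7  ⇒ total 53.
Compare {#1, #2, #4, #5, #6}: total 54.
Compare {#2, #3, #4, #5, #6}: total 54.
No size-5 selection does better; minimum is 53.

53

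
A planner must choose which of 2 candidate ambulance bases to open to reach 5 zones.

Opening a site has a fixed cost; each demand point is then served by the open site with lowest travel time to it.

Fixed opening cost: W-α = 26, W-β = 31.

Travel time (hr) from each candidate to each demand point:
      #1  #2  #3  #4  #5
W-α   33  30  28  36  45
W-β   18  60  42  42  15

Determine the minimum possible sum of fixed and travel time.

184

Open {W-α, W-β}: assign each demand point to its cheapest open site.
  #1→W-β 18, #2→W-α 30, #3→W-α 28, #4→W-α 36, #5→W-β 15
  travel time 127, fixed 57 → total 184.
Compare {W-α}: travel time 172 + fixed 26 = 198.
Compare {W-β}: travel time 177 + fixed 31 = 208.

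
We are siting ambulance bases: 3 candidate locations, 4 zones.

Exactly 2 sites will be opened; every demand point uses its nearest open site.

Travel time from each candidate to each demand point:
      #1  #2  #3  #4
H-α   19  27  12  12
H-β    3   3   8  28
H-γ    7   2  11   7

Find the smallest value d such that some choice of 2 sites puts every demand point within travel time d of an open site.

Open {H-β, H-γ}.
  Farthest demand point is #3 at travel time 8 (to H-β); all others are ≤ 8.
With {H-α, H-γ} the worst case is 11.
With {H-α, H-β} the worst case is 12.
No size-2 selection achieves below 8.

8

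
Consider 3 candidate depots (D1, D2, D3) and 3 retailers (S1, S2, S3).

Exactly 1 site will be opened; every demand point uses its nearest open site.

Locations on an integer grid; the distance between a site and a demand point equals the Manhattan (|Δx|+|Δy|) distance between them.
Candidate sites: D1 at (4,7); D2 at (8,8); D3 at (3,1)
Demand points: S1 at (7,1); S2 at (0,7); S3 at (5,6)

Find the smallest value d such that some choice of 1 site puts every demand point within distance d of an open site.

Open {D1}.
  Farthest demand point is S1 at distance 9 (to D1); all others are ≤ 9.
With {D2} the worst case is 9.
With {D3} the worst case is 9.
No size-1 selection achieves below 9.

9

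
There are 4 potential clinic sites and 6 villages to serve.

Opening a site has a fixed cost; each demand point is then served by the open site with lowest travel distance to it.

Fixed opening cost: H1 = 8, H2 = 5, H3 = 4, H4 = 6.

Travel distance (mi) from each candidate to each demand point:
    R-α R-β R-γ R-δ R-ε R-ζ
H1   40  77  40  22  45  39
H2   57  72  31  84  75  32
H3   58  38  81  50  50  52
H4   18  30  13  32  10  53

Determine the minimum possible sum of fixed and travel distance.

Open {H1, H2, H4}: assign each demand point to its cheapest open site.
  R-α→H4 18, R-β→H4 30, R-γ→H4 13, R-δ→H1 22, R-ε→H4 10, R-ζ→H2 32
  travel distance 125, fixed 19 → total 144.
Compare {H1, H4}: travel distance 132 + fixed 14 = 146.
Compare {H2, H4}: travel distance 135 + fixed 11 = 146.
Compare {H1, H2, H3, H4}: travel distance 125 + fixed 23 = 148.
All other subsets cost ≥ 146. Minimum total cost: 144.

144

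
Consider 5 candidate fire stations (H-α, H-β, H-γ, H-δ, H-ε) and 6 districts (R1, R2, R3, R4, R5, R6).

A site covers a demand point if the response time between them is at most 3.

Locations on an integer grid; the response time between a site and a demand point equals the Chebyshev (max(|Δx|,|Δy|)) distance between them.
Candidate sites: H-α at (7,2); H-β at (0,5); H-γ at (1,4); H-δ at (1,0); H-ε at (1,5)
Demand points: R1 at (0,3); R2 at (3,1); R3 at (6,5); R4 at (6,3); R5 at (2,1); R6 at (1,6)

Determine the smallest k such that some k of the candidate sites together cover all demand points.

2

Coverage sets (demand points within 3 of each site):
  H-α: {R3, R4}
  H-β: {R1, R6}
  H-γ: {R1, R2, R5, R6}
  H-δ: {R1, R2, R5}
  H-ε: {R1, R6}
No single site covers all 6 demand points.
But {H-α, H-γ} covers everything, so the minimum is 2.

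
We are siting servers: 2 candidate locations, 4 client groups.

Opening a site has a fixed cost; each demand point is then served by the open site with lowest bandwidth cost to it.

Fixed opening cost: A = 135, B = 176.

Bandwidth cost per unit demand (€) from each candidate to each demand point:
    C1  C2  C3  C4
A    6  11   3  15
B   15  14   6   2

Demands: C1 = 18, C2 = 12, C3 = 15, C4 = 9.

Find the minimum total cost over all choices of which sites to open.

Open {A}: assign each demand point to its cheapest open site.
  C1→A 18×6=108, C2→A 12×11=132, C3→A 15×3=45, C4→A 9×15=135
  bandwidth cost 420, fixed 135 → total 555.
Compare {A, B}: bandwidth cost 303 + fixed 311 = 614.
Compare {B}: bandwidth cost 546 + fixed 176 = 722.

555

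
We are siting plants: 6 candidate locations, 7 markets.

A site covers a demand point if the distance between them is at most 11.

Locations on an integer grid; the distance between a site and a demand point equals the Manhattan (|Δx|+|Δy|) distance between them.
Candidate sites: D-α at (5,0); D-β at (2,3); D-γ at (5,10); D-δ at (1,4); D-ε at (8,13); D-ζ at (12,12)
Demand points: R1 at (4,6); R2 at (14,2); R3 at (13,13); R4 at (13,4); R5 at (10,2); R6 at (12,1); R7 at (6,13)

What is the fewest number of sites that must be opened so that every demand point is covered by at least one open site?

2

Coverage sets (demand points within 11 of each site):
  D-α: {R1, R2, R5, R6}
  D-β: {R1, R5}
  D-γ: {R1, R3, R7}
  D-δ: {R1, R5}
  D-ε: {R1, R3, R7}
  D-ζ: {R3, R4, R6, R7}
No single site covers all 7 demand points.
But {D-α, D-ζ} covers everything, so the minimum is 2.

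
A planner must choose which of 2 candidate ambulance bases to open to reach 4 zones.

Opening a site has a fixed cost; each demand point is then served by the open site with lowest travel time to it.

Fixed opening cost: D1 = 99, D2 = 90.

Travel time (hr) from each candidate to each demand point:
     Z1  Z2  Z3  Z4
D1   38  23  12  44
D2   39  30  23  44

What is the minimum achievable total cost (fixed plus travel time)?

216

Open {D1}: assign each demand point to its cheapest open site.
  Z1→D1 38, Z2→D1 23, Z3→D1 12, Z4→D1 44
  travel time 117, fixed 99 → total 216.
Compare {D2}: travel time 136 + fixed 90 = 226.
Compare {D1, D2}: travel time 117 + fixed 189 = 306.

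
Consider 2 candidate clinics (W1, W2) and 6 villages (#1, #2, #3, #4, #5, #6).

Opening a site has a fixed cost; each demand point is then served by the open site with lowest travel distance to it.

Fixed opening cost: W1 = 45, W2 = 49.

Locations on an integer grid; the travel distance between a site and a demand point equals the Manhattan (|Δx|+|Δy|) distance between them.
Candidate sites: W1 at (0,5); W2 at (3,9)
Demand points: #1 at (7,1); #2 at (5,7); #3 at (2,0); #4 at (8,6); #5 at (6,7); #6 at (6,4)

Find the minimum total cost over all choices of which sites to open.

94

Open {W1}: assign each demand point to its cheapest open site.
  #1→W1 11, #2→W1 7, #3→W1 7, #4→W1 9, #5→W1 8, #6→W1 7
  travel distance 49, fixed 45 → total 94.
Compare {W2}: travel distance 47 + fixed 49 = 96.
Compare {W1, W2}: travel distance 42 + fixed 94 = 136.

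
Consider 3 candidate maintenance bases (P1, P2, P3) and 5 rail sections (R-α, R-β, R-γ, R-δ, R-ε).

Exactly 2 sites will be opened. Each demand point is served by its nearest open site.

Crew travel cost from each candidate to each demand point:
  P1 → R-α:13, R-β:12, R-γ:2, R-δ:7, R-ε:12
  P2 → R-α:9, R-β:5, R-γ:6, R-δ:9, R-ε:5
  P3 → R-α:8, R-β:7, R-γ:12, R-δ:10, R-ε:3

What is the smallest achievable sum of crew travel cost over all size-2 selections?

27

Open {P1, P3}.
  R-α→P3 8, R-β→P3 7, R-γ→P1 2, R-δ→P1 7, R-ε→P3 3  ⇒ total 27.
Compare {P1, P2}: total 28.
Compare {P2, P3}: total 31.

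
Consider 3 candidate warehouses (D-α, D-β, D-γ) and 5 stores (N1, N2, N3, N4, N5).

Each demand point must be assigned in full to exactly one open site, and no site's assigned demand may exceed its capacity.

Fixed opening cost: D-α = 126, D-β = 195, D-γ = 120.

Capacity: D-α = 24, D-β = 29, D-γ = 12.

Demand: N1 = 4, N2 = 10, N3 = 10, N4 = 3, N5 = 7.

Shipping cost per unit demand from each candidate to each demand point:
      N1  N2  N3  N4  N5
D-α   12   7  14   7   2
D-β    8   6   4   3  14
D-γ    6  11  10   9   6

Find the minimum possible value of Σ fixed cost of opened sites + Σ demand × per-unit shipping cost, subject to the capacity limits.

476

Open {D-α, D-β}; cheapest assignment that respects the capacities:
  D-α (cap 24, load 7): N5 — cost 7×2 = 14
  D-β (cap 29, load 27): N1, N2, N3, N4 — cost 4×8 + 10×6 + 10×4 + 3×3 = 141
  Shipping 155, fixed 321 → total 476.
  Any other capacity-feasible assignment to {D-α, D-β} ships for at least 155.
Compare {D-β, D-γ}: its best feasible assignment gives total 490.
Compare {D-α, D-γ}: its best feasible assignment gives total 499.
Every other set of open sites that can feasibly serve all demand totals ≥ 490 even under its best assignment. Minimum: 476.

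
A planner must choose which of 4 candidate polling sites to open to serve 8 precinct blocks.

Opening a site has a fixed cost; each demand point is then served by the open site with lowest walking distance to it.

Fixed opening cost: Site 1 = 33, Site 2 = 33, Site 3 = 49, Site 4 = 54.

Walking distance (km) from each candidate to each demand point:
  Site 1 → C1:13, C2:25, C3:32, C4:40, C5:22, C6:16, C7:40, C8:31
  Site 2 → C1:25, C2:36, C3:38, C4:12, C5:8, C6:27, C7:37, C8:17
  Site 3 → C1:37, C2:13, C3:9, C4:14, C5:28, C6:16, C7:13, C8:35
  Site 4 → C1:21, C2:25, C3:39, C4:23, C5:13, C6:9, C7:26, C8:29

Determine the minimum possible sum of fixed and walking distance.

195

Open {Site 2, Site 3}: assign each demand point to its cheapest open site.
  C1→Site 2 25, C2→Site 3 13, C3→Site 3 9, C4→Site 2 12, C5→Site 2 8, C6→Site 3 16, C7→Site 3 13, C8→Site 2 17
  walking distance 113, fixed 82 → total 195.
Compare {Site 1, Site 3}: walking distance 131 + fixed 82 = 213.
Compare {Site 3}: walking distance 165 + fixed 49 = 214.
Compare {Site 1, Site 2, Site 3}: walking distance 101 + fixed 115 = 216.
All other subsets cost ≥ 213. Minimum total cost: 195.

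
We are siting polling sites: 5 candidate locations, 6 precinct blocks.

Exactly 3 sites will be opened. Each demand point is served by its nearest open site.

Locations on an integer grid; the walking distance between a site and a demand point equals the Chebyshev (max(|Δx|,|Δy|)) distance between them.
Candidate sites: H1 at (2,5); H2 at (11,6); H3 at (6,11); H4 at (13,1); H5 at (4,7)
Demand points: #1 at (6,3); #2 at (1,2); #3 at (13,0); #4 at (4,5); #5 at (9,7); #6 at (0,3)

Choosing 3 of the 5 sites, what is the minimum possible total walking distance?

14

Open {H1, H2, H4}.
  #1→H1 4, #2→H1 3, #3→H4 1, #4→H1 2, #5→H2 2, #6→H1 2  ⇒ total 14.
Compare {H1, H3, H4}: total 16.
Compare {H1, H4, H5}: total 17.
No size-3 selection does better; minimum is 14.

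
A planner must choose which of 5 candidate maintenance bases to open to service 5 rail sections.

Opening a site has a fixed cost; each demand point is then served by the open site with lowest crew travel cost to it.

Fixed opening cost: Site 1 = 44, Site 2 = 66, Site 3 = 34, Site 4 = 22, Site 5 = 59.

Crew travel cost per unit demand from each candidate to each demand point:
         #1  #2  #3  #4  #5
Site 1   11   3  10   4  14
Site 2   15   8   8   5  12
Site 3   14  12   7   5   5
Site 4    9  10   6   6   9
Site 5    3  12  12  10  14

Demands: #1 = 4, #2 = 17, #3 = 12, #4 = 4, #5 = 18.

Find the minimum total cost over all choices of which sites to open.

363

Open {Site 1, Site 3}: assign each demand point to its cheapest open site.
  #1→Site 1 4×11=44, #2→Site 1 17×3=51, #3→Site 3 12×7=84, #4→Site 1 4×4=16, #5→Site 3 18×5=90
  crew travel cost 285, fixed 78 → total 363.
Compare {Site 1, Site 3, Site 4}: crew travel cost 265 + fixed 100 = 365.
Compare {Site 1, Site 3, Site 5}: crew travel cost 253 + fixed 137 = 390.
Compare {Site 1, Site 3, Site 4, Site 5}: crew travel cost 241 + fixed 159 = 400.
All other subsets cost ≥ 365. Minimum total cost: 363.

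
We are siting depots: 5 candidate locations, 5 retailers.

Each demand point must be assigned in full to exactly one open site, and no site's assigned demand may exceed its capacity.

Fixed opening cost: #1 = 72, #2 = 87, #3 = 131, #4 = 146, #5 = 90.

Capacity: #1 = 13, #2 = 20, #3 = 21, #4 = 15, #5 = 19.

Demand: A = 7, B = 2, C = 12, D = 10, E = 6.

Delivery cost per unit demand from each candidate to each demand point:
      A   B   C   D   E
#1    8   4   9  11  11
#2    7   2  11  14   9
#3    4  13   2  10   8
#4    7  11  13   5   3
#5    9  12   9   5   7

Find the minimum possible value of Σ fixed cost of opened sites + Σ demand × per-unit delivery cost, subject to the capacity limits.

389

Open {#3, #5}; cheapest assignment that respects the capacities:
  #3 (cap 21, load 19): A, C — cost 7×4 + 12×2 = 52
  #5 (cap 19, load 18): B, D, E — cost 2×12 + 10×5 + 6×7 = 116
  Shipping 168, fixed 221 → total 389.
  Any other capacity-feasible assignment to {#3, #5} ships for at least 168.
Compare {#1, #3, #5}: its best feasible assignment gives total 445.
Compare {#2, #3, #5}: its best feasible assignment gives total 456.
Every other set of open sites that can feasibly serve all demand totals ≥ 445 even under its best assignment. Minimum: 389.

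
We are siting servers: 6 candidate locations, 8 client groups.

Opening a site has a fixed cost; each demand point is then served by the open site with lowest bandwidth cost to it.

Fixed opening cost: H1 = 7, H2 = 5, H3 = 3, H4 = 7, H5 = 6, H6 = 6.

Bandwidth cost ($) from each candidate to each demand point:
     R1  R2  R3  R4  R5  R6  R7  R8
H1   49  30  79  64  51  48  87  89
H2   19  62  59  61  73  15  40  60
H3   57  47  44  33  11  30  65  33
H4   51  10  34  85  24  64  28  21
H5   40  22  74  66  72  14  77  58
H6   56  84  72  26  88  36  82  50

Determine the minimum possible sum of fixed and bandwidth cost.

185

Open {H2, H3, H4, H6}: assign each demand point to its cheapest open site.
  R1→H2 19, R2→H4 10, R3→H4 34, R4→H6 26, R5→H3 11, R6→H2 15, R7→H4 28, R8→H4 21
  bandwidth cost 164, fixed 21 → total 185.
Compare {H2, H3, H4}: bandwidth cost 171 + fixed 15 = 186.
Compare {H2, H3, H4, H5, H6}: bandwidth cost 163 + fixed 27 = 190.
Compare {H2, H3, H4, H5}: bandwidth cost 170 + fixed 21 = 191.
All other subsets cost ≥ 186. Minimum total cost: 185.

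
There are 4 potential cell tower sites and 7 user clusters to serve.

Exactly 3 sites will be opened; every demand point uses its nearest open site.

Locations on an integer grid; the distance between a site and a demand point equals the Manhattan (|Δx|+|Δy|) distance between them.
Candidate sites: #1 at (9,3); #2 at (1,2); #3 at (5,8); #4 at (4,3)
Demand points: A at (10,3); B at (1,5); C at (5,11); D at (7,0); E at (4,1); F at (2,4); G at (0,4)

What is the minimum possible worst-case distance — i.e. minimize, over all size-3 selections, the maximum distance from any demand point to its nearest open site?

Open {#1, #2, #3}.
  Farthest demand point is D at distance 5 (to #1); all others are ≤ 5.
With {#1, #3, #4} the worst case is 5.
With {#2, #3, #4} the worst case is 6.
No size-3 selection achieves below 5.

5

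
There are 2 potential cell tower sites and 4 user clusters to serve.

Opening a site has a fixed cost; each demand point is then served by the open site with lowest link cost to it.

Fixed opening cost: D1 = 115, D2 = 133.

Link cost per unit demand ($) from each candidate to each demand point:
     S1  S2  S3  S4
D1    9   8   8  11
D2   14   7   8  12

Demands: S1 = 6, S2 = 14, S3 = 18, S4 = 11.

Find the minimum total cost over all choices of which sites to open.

546

Open {D1}: assign each demand point to its cheapest open site.
  S1→D1 6×9=54, S2→D1 14×8=112, S3→D1 18×8=144, S4→D1 11×11=121
  link cost 431, fixed 115 → total 546.
Compare {D2}: link cost 458 + fixed 133 = 591.
Compare {D1, D2}: link cost 417 + fixed 248 = 665.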